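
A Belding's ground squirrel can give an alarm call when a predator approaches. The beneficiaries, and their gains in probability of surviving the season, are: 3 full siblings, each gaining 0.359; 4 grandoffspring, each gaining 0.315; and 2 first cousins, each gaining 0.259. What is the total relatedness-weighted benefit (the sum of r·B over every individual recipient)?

r to a full sibling = 1/2 (full sibs share both parents — two paths of length 2: r = 2·(1/2)^2 = 1/2).
r to a grandoffspring = 1/4 (two parent–offspring links: r = (1/2)^2 = 1/4).
r to a first cousin = 0.125 (first cousins share one grandparent pair — two paths of length 4: r = 2·(1/2)^4 = 1/8).
Summing one r·B term per recipient: 3·0.5·0.359 + 4·0.25·0.315 + 2·0.125·0.259 = 0.91825.

0.91825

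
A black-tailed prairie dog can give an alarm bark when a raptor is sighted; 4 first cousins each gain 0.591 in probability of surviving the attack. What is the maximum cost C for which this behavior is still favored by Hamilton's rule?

r to a first cousin = 1/8 (first cousins share one grandparent pair — two paths of length 4: r = 2·(1/2)^4 = 1/8).
Hamilton's rule: n·r·B > C, so the trait is favored while C < n·r·B = 4·0.125·0.591 = 0.2955.

0.2955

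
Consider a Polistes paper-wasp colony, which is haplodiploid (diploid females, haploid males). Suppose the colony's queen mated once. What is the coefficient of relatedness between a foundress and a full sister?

0.75

Haplodiploid full sisters inherit their father's entire haploid genome identically (contributing 1/2) and on average half of their mother's contribution (1/2 · 1/2 = 1/4); r = 1/2 + 1/4 = 3/4.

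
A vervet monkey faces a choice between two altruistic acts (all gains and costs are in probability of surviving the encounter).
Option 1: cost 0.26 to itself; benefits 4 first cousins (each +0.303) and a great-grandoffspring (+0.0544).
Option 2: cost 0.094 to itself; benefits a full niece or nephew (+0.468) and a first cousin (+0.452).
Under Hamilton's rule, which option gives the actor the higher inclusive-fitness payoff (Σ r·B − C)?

Option 2

Option 1: r to a first cousin = 0.125.
Option 1: r to a great-grandoffspring = 0.125.
Option 1: Σ r·B − C = (4·0.125·0.303 + 1·0.125·0.0544) − 0.26 = -0.1017.
Option 2: r to a full niece or nephew = 0.25.
Option 2: r to a first cousin = 0.125.
Option 2: Σ r·B − C = (1·0.25·0.468 + 1·0.125·0.452) − 0.094 = 0.0795.
Option 2 has the higher net inclusive-fitness payoff.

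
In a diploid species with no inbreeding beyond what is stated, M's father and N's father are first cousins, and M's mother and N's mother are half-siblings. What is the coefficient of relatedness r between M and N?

0.09375

Relatedness sums over independent paths through distinct common ancestors.
M and N are related in two ways: second cousins through their fathers (r = 1/32) and half first cousins through their mothers (r = 1/16).
r = 1/32 + 1/16 = 3/32 = 0.09375.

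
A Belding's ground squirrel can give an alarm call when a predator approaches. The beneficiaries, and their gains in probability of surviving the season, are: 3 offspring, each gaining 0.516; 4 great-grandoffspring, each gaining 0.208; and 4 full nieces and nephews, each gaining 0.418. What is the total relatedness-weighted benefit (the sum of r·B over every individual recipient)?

1.296

r to an offspring = 1/2 (one parent–offspring link: r = (1/2)^1 = 1/2).
r to a great-grandoffspring = 1/8 (three parent–offspring links: r = (1/2)^3 = 1/8).
r to a full niece or nephew = 0.25 (full aunt/uncle↔niece/nephew: two paths of length 3 through the shared grandparent pair: r = 2·(1/2)^3 = 1/4).
Summing one r·B term per recipient: 3·0.5·0.516 + 4·0.125·0.208 + 4·0.25·0.418 = 1.296.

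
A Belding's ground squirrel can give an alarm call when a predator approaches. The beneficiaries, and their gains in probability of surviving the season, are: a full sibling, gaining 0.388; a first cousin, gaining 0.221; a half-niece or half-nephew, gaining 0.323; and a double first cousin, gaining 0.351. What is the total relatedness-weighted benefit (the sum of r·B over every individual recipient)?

r to a full sibling = 0.5 (full sibs share both parents — two paths of length 2: r = 2·(1/2)^2 = 1/2).
r to a first cousin = 0.125 (first cousins share one grandparent pair — two paths of length 4: r = 2·(1/2)^4 = 1/8).
r to a half-niece or half-nephew = 0.125 (half-aunt/uncle↔niece/nephew: one path of length 3: r = (1/2)^3 = 1/8).
r to a double first cousin = 0.25 (double first cousins share both grandparent pairs — four paths of length 4: r = 4·(1/2)^4 = 1/4).
Summing one r·B term per recipient: 1·0.5·0.388 + 1·0.125·0.221 + 1·0.125·0.323 + 1·0.25·0.351 = 0.34975.

0.34975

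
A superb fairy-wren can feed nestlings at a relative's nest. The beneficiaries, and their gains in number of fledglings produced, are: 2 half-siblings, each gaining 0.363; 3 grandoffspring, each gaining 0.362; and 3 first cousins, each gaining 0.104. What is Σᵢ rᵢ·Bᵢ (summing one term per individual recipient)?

r to a half-sibling = 1/4 (half-sibs share one parent — one path of length 2: r = (1/2)^2 = 1/4).
r to a grandoffspring = 1/4 (two parent–offspring links: r = (1/2)^2 = 1/4).
r to a first cousin = 1/8 (first cousins share one grandparent pair — two paths of length 4: r = 2·(1/2)^4 = 1/8).
Summing one r·B term per recipient: 2·0.25·0.363 + 3·0.25·0.362 + 3·0.125·0.104 = 0.492.

0.492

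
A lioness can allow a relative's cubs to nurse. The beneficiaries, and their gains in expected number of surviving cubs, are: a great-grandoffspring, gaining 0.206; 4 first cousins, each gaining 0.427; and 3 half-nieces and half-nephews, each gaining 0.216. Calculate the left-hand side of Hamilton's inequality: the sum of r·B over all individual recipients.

0.32025

r to a great-grandoffspring = 0.125 (three parent–offspring links: r = (1/2)^3 = 1/8).
r to a first cousin = 0.125 (first cousins share one grandparent pair — two paths of length 4: r = 2·(1/2)^4 = 1/8).
r to a half-niece or half-nephew = 0.125 (half-aunt/uncle↔niece/nephew: one path of length 3: r = (1/2)^3 = 1/8).
Summing one r·B term per recipient: 1·0.125·0.206 + 4·0.125·0.427 + 3·0.125·0.216 = 0.32025.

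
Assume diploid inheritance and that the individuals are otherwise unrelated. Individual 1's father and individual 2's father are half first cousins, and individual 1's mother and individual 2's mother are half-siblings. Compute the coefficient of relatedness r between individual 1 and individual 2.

Relatedness sums over independent paths through distinct common ancestors.
Individual 1 and individual 2 are related in two ways: half second cousins through their fathers (r = 1/64) and half first cousins through their mothers (r = 1/16).
r = 1/64 + 1/16 = 5/64 = 0.078125.

0.078125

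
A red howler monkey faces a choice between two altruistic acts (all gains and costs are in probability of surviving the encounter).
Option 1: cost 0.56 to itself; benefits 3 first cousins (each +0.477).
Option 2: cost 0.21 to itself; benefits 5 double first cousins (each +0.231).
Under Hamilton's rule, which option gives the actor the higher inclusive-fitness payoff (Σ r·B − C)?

Option 1: r to a first cousin = 0.125.
Option 1: Σ r·B − C = (3·0.125·0.477) − 0.56 = -0.381125.
Option 2: r to a double first cousin = 0.25.
Option 2: Σ r·B − C = (5·0.25·0.231) − 0.21 = 0.07875.
Option 2 has the higher net inclusive-fitness payoff.

Option 2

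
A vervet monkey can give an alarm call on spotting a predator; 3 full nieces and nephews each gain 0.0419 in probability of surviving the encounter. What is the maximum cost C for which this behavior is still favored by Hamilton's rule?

0.031425

r to a full niece or nephew = 1/4 (full aunt/uncle↔niece/nephew: two paths of length 3 through the shared grandparent pair: r = 2·(1/2)^3 = 1/4).
Hamilton's rule: n·r·B > C, so the trait is favored while C < n·r·B = 3·0.25·0.0419 = 0.031425.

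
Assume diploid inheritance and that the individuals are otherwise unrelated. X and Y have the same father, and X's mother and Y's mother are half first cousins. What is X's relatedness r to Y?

0.265625

Independent pedigree routes through distinct common ancestors add.
X and Y are related in two ways: half-sibs through their shared father (r = 1/4) and half second cousins through their mothers (r = 1/64).
r = 1/4 + 1/64 = 17/64 = 0.265625.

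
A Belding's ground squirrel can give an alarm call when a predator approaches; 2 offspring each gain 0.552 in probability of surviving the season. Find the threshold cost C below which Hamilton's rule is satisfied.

r to an offspring = 1/2 (one parent–offspring link: r = (1/2)^1 = 1/2).
Hamilton's rule: n·r·B > C, so the trait is favored while C < n·r·B = 2·0.5·0.552 = 0.552.

0.552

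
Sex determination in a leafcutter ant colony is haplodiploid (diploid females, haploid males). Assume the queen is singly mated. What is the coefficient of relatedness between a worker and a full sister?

0.75

Haplodiploid full sisters inherit their father's entire haploid genome identically (contributing 1/2) and on average half of their mother's contribution (1/2 · 1/2 = 1/4); r = 1/2 + 1/4 = 3/4.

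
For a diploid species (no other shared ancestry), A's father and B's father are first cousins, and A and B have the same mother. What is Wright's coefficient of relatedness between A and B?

Independent pedigree routes through distinct common ancestors add.
A and B are related in two ways: second cousins through their fathers (r = 1/32) and half-sibs through their shared mother (r = 1/4).
r = 1/32 + 1/4 = 0.28125.

0.28125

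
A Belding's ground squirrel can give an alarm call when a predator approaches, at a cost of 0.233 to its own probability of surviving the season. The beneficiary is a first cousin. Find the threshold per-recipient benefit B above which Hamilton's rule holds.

r to a first cousin = 0.125 (first cousins share one grandparent pair — two paths of length 4: r = 2·(1/2)^4 = 1/8).
Hamilton's rule with n recipients of equal r: n·r·B > C, so B > C/(n·r) = 0.233/(1·0.125) = 1.864.

1.864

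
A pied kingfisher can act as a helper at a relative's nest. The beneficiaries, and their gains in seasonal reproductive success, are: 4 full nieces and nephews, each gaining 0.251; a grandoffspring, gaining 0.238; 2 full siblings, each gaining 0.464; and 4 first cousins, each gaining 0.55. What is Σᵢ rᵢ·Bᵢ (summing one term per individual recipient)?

r to a full niece or nephew = 0.25 (full aunt/uncle↔niece/nephew: two paths of length 3 through the shared grandparent pair: r = 2·(1/2)^3 = 1/4).
r to a grandoffspring = 0.25 (two parent–offspring links: r = (1/2)^2 = 1/4).
r to a full sibling = 0.5 (full sibs share both parents — two paths of length 2: r = 2·(1/2)^2 = 1/2).
r to a first cousin = 0.125 (first cousins share one grandparent pair — two paths of length 4: r = 2·(1/2)^4 = 1/8).
Summing one r·B term per recipient: 4·0.25·0.251 + 1·0.25·0.238 + 2·0.5·0.464 + 4·0.125·0.55 = 1.0495.

1.0495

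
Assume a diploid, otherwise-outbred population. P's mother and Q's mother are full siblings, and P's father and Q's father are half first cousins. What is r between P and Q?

0.140625

Relatedness sums over independent paths through distinct common ancestors.
P and Q are related in two ways: first cousins through their mothers (r = 1/8) and half second cousins through their fathers (r = 1/64).
r = 1/8 + 1/64 = 9/64 = 0.140625.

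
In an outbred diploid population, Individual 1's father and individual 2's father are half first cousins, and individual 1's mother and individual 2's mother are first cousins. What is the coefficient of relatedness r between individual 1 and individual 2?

With two independent routes of shared ancestry, r is the sum of the two contributions.
Individual 1 and individual 2 are related in two ways: half second cousins through their fathers (r = 1/64) and second cousins through their mothers (r = 1/32).
r = 1/64 + 1/32 = 0.046875.

0.046875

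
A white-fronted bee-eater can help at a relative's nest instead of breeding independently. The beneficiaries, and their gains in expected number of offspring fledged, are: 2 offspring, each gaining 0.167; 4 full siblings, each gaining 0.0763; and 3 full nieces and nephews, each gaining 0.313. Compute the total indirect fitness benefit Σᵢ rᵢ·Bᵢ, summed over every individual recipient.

r to an offspring = 1/2 (one parent–offspring link: r = (1/2)^1 = 1/2).
r to a full sibling = 1/2 (full sibs share both parents — two paths of length 2: r = 2·(1/2)^2 = 1/2).
r to a full niece or nephew = 0.25 (full aunt/uncle↔niece/nephew: two paths of length 3 through the shared grandparent pair: r = 2·(1/2)^3 = 1/4).
Summing one r·B term per recipient: 2·0.5·0.167 + 4·0.5·0.0763 + 3·0.25·0.313 = 0.55435.

0.55435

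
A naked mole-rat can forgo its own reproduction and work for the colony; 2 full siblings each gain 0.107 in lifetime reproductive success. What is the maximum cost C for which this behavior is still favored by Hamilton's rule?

r to a full sibling = 1/2 (full sibs share both parents — two paths of length 2: r = 2·(1/2)^2 = 1/2).
Hamilton's rule: n·r·B > C, so the trait is favored while C < n·r·B = 2·0.5·0.107 = 0.107.

0.107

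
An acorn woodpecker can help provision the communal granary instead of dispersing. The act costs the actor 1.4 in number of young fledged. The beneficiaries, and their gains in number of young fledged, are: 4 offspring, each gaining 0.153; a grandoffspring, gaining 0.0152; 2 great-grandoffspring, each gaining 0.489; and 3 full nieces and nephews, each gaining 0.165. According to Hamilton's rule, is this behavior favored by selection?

No

Hamilton's rule: the trait is favored when the sum of r·B over every recipient exceeds the actor's cost C.
r to an offspring = 1/2 (one parent–offspring link: r = (1/2)^1 = 1/2).
r to a grandoffspring = 1/4 (two parent–offspring links: r = (1/2)^2 = 1/4).
r to a great-grandoffspring = 1/8 (three parent–offspring links: r = (1/2)^3 = 1/8).
r to a full niece or nephew = 1/4 (full aunt/uncle↔niece/nephew: two paths of length 3 through the shared grandparent pair: r = 2·(1/2)^3 = 1/4).
Summing one r·B term per recipient: 4·0.5·0.153 + 1·0.25·0.0152 + 2·0.125·0.489 + 3·0.25·0.165 = 0.5558.
0.5558 < 1.4: the indirect benefit is less than the cost.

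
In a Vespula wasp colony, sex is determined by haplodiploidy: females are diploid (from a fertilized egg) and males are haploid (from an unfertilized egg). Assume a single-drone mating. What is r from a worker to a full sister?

0.75

Haplodiploid full sisters inherit their father's entire haploid genome identically (contributing 1/2) and on average half of their mother's contribution (1/2 · 1/2 = 1/4); r = 1/2 + 1/4 = 3/4.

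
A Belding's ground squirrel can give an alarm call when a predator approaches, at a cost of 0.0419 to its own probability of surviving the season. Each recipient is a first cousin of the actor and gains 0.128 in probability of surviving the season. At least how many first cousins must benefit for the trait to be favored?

r to a first cousin = 0.125 (first cousins share one grandparent pair — two paths of length 4: r = 2·(1/2)^4 = 1/8).
Hamilton's rule: n·r·B > C  ⇒  n > C/(r·B) = 0.0419/(0.125·0.128) = 2.619.
The smallest integer exceeding 2.619 is 3.

3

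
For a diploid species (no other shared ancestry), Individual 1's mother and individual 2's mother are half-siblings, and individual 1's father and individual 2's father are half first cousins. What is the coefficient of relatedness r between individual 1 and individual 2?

0.078125

Relatedness sums over independent paths through distinct common ancestors.
Individual 1 and individual 2 are related in two ways: half first cousins through their mothers (r = 1/16) and half second cousins through their fathers (r = 1/64).
r = 1/16 + 1/64 = 5/64 = 0.078125.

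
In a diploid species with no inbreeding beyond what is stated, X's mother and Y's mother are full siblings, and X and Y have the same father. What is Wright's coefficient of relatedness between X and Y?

0.375

With two independent routes of shared ancestry, r is the sum of the two contributions.
X and Y are related in two ways: first cousins through their mothers (r = 1/8) and half-sibs through their shared father (r = 1/4).
r = 1/8 + 1/4 = 0.375.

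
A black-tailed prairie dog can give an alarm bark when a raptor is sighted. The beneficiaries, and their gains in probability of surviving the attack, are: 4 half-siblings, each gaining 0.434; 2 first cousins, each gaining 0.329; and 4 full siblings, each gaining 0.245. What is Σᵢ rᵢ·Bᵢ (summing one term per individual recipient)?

r to a half-sibling = 0.25 (half-sibs share one parent — one path of length 2: r = (1/2)^2 = 1/4).
r to a first cousin = 1/8 (first cousins share one grandparent pair — two paths of length 4: r = 2·(1/2)^4 = 1/8).
r to a full sibling = 0.5 (full sibs share both parents — two paths of length 2: r = 2·(1/2)^2 = 1/2).
Summing one r·B term per recipient: 4·0.25·0.434 + 2·0.125·0.329 + 4·0.5·0.245 = 1.00625.

1.00625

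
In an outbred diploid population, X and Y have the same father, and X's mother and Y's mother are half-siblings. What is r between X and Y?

Independent pedigree routes through distinct common ancestors add.
X and Y are related in two ways: half-sibs through their shared father (r = 1/4) and half first cousins through their mothers (r = 1/16).
r = 1/4 + 1/16 = 0.3125.

0.3125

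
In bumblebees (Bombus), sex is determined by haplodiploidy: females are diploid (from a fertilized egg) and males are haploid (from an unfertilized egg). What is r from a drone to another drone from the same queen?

Haploid brothers each carry a random half of the queen's diploid genome, so on average they share half: r = 1/2.

0.5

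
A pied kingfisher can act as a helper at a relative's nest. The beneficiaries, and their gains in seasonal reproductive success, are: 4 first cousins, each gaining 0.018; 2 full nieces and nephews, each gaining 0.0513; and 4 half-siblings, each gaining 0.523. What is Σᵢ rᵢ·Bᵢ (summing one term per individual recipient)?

0.55765

r to a first cousin = 1/8 (first cousins share one grandparent pair — two paths of length 4: r = 2·(1/2)^4 = 1/8).
r to a full niece or nephew = 1/4 (full aunt/uncle↔niece/nephew: two paths of length 3 through the shared grandparent pair: r = 2·(1/2)^3 = 1/4).
r to a half-sibling = 0.25 (half-sibs share one parent — one path of length 2: r = (1/2)^2 = 1/4).
Summing one r·B term per recipient: 4·0.125·0.018 + 2·0.25·0.0513 + 4·0.25·0.523 = 0.55765.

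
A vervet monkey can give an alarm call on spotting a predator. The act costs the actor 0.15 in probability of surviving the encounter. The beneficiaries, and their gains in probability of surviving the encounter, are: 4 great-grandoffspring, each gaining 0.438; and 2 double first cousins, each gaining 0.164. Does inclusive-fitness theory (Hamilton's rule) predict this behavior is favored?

Yes

Hamilton's rule: the trait is favored when the sum of r·B over every recipient exceeds the actor's cost C.
r to a great-grandoffspring = 1/8 (three parent–offspring links: r = (1/2)^3 = 1/8).
r to a double first cousin = 1/4 (double first cousins share both grandparent pairs — four paths of length 4: r = 4·(1/2)^4 = 1/4).
Summing one r·B term per recipient: 4·0.125·0.438 + 2·0.25·0.164 = 0.301.
0.301 > 0.15: the indirect benefit exceeds the cost.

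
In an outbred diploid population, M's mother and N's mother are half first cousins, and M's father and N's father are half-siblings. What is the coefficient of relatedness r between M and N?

0.078125

Wright's path rule: contributions from independent ancestry routes add.
M and N are related in two ways: half second cousins through their mothers (r = 1/64) and half first cousins through their fathers (r = 1/16).
r = 1/64 + 1/16 = 0.078125.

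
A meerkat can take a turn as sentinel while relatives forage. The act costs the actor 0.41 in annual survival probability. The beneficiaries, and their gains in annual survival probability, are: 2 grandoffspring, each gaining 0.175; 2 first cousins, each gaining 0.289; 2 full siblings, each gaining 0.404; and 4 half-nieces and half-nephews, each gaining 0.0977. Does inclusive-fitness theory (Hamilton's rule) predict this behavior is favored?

Yes

Hamilton's rule: the trait is favored when the sum of r·B over every recipient exceeds the actor's cost C.
r to a grandoffspring = 1/4 (two parent–offspring links: r = (1/2)^2 = 1/4).
r to a first cousin = 0.125 (first cousins share one grandparent pair — two paths of length 4: r = 2·(1/2)^4 = 1/8).
r to a full sibling = 1/2 (full sibs share both parents — two paths of length 2: r = 2·(1/2)^2 = 1/2).
r to a half-niece or half-nephew = 0.125 (half-aunt/uncle↔niece/nephew: one path of length 3: r = (1/2)^3 = 1/8).
Summing one r·B term per recipient: 2·0.25·0.175 + 2·0.125·0.289 + 2·0.5·0.404 + 4·0.125·0.0977 = 0.6126.
0.6126 > 0.41: the indirect benefit exceeds the cost.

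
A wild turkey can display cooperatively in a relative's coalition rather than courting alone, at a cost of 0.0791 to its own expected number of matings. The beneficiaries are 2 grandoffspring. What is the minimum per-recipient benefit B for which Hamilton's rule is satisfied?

0.1582

r to a grandoffspring = 1/4 (two parent–offspring links: r = (1/2)^2 = 1/4).
Hamilton's rule with n recipients of equal r: n·r·B > C, so B > C/(n·r) = 0.0791/(2·0.25) = 0.1582.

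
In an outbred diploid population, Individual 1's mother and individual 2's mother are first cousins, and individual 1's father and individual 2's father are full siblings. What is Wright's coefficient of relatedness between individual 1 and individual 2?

Wright's path rule: contributions from independent ancestry routes add.
Individual 1 and individual 2 are related in two ways: second cousins through their mothers (r = 1/32) and first cousins through their fathers (r = 1/8).
r = 1/32 + 1/8 = 0.15625.

0.15625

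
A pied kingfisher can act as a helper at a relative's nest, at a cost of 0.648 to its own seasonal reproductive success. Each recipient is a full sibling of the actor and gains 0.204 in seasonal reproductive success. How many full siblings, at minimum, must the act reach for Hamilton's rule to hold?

r to a full sibling = 0.5 (full sibs share both parents — two paths of length 2: r = 2·(1/2)^2 = 1/2).
Hamilton's rule: n·r·B > C  ⇒  n > C/(r·B) = 0.648/(0.5·0.204) = 6.353.
The smallest integer exceeding 6.353 is 7.

7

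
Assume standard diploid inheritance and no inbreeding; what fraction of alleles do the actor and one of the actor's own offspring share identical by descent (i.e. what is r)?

Each parent–offspring link contributes a factor of 1/2, and independent paths through distinct common ancestors add.
One parent–offspring link: r = (1/2)^1 = 1/2.

0.5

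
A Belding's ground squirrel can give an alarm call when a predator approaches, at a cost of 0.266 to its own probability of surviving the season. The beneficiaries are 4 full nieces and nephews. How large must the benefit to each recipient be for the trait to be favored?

r to a full niece or nephew = 0.25 (full aunt/uncle↔niece/nephew: two paths of length 3 through the shared grandparent pair: r = 2·(1/2)^3 = 1/4).
Hamilton's rule with n recipients of equal r: n·r·B > C, so B > C/(n·r) = 0.266/(4·0.25) = 0.266.

0.266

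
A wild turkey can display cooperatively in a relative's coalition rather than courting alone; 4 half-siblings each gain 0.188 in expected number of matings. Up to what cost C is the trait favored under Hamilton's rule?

r to a half-sibling = 0.25 (half-sibs share one parent — one path of length 2: r = (1/2)^2 = 1/4).
Hamilton's rule: n·r·B > C, so the trait is favored while C < n·r·B = 4·0.25·0.188 = 0.188.

0.188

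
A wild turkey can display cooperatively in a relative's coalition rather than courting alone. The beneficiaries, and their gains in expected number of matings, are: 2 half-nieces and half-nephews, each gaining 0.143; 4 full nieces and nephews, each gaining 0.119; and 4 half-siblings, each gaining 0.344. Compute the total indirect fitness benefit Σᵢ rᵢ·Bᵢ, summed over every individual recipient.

0.49875

r to a half-niece or half-nephew = 0.125 (half-aunt/uncle↔niece/nephew: one path of length 3: r = (1/2)^3 = 1/8).
r to a full niece or nephew = 0.25 (full aunt/uncle↔niece/nephew: two paths of length 3 through the shared grandparent pair: r = 2·(1/2)^3 = 1/4).
r to a half-sibling = 0.25 (half-sibs share one parent — one path of length 2: r = (1/2)^2 = 1/4).
Summing one r·B term per recipient: 2·0.125·0.143 + 4·0.25·0.119 + 4·0.25·0.344 = 0.49875.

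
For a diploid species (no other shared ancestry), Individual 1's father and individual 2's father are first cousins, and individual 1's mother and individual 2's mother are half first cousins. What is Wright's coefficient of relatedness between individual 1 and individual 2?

With two independent routes of shared ancestry, r is the sum of the two contributions.
Individual 1 and individual 2 are related in two ways: second cousins through their fathers (r = 1/32) and half second cousins through their mothers (r = 1/64).
r = 1/32 + 1/64 = 3/64 = 0.046875.

0.046875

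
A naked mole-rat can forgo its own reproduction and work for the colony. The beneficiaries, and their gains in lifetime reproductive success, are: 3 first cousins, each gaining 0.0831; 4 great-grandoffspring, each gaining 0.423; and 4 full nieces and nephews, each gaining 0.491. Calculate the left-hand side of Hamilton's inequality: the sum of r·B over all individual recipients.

0.7336625

r to a first cousin = 1/8 (first cousins share one grandparent pair — two paths of length 4: r = 2·(1/2)^4 = 1/8).
r to a great-grandoffspring = 0.125 (three parent–offspring links: r = (1/2)^3 = 1/8).
r to a full niece or nephew = 1/4 (full aunt/uncle↔niece/nephew: two paths of length 3 through the shared grandparent pair: r = 2·(1/2)^3 = 1/4).
Summing one r·B term per recipient: 3·0.125·0.0831 + 4·0.125·0.423 + 4·0.25·0.491 = 0.7336625.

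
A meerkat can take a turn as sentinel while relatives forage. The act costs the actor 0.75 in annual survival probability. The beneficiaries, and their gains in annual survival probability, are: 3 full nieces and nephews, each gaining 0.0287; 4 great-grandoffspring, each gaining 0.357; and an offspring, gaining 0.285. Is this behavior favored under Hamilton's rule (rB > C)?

No

Hamilton's rule: the trait is favored when the sum of r·B over every recipient exceeds the actor's cost C.
r to a full niece or nephew = 0.25 (full aunt/uncle↔niece/nephew: two paths of length 3 through the shared grandparent pair: r = 2·(1/2)^3 = 1/4).
r to a great-grandoffspring = 1/8 (three parent–offspring links: r = (1/2)^3 = 1/8).
r to an offspring = 0.5 (one parent–offspring link: r = (1/2)^1 = 1/2).
Summing one r·B term per recipient: 3·0.25·0.0287 + 4·0.125·0.357 + 1·0.5·0.285 = 0.342525.
0.342525 < 0.75: the indirect benefit is less than the cost.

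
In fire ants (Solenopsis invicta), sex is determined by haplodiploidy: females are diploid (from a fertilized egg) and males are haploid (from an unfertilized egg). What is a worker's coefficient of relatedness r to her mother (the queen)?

0.5

One meiotic link between diploid queen and diploid daughter: r = 1/2.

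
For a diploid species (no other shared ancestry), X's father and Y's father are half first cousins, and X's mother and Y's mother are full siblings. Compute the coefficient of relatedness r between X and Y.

Independent pedigree routes through distinct common ancestors add.
X and Y are related in two ways: half second cousins through their fathers (r = 1/64) and first cousins through their mothers (r = 1/8).
r = 1/64 + 1/8 = 0.140625.

0.140625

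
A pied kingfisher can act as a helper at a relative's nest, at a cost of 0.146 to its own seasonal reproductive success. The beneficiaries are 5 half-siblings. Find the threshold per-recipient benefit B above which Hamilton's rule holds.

0.1168

r to a half-sibling = 1/4 (half-sibs share one parent — one path of length 2: r = (1/2)^2 = 1/4).
Hamilton's rule with n recipients of equal r: n·r·B > C, so B > C/(n·r) = 0.146/(5·0.25) = 0.1168.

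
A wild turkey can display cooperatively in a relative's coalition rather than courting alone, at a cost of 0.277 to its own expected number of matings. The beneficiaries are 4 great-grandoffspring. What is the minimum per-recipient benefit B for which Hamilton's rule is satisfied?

0.554

r to a great-grandoffspring = 1/8 (three parent–offspring links: r = (1/2)^3 = 1/8).
Hamilton's rule with n recipients of equal r: n·r·B > C, so B > C/(n·r) = 0.277/(4·0.125) = 0.554.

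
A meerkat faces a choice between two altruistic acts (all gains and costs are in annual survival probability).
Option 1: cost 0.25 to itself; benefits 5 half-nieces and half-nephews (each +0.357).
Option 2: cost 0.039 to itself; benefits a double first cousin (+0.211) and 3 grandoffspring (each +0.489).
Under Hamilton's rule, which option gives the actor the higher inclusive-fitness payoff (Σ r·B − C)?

Option 2

Option 1: r to a half-niece or half-nephew = 0.125.
Option 1: Σ r·B − C = (5·0.125·0.357) − 0.25 = -0.026875.
Option 2: r to a double first cousin = 0.25.
Option 2: r to a grandoffspring = 0.25.
Option 2: Σ r·B − C = (1·0.25·0.211 + 3·0.25·0.489) − 0.039 = 0.3805.
Option 2 has the higher net inclusive-fitness payoff.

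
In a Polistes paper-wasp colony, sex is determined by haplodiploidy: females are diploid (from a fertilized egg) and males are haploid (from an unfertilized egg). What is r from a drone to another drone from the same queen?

0.5

Haploid brothers each carry a random half of the queen's diploid genome, so on average they share half: r = 1/2.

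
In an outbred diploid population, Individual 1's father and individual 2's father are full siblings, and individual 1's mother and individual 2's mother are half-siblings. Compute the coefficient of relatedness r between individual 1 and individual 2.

0.1875

Wright's path rule: contributions from independent ancestry routes add.
Individual 1 and individual 2 are related in two ways: first cousins through their fathers (r = 1/8) and half first cousins through their mothers (r = 1/16).
r = 1/8 + 1/16 = 3/16 = 0.1875.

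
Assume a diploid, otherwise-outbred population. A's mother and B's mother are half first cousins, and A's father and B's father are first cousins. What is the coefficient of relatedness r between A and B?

Independent pedigree routes through distinct common ancestors add.
A and B are related in two ways: half second cousins through their mothers (r = 1/64) and second cousins through their fathers (r = 1/32).
r = 1/64 + 1/32 = 0.046875.

0.046875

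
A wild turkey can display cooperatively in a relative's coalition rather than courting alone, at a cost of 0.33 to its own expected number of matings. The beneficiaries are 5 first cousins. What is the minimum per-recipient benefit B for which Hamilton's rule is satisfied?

r to a first cousin = 1/8 (first cousins share one grandparent pair — two paths of length 4: r = 2·(1/2)^4 = 1/8).
Hamilton's rule with n recipients of equal r: n·r·B > C, so B > C/(n·r) = 0.33/(5·0.125) = 0.528.

0.528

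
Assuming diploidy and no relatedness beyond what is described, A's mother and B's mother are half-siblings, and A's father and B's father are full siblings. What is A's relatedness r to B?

0.1875

Independent pedigree routes through distinct common ancestors add.
A and B are related in two ways: half first cousins through their mothers (r = 1/16) and first cousins through their fathers (r = 1/8).
r = 1/16 + 1/8 = 0.1875.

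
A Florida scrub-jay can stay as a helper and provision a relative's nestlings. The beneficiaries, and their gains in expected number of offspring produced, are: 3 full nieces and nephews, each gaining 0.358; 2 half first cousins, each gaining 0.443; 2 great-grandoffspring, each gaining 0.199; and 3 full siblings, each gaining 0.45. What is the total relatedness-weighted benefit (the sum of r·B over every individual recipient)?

r to a full niece or nephew = 1/4 (full aunt/uncle↔niece/nephew: two paths of length 3 through the shared grandparent pair: r = 2·(1/2)^3 = 1/4).
r to a half first cousin = 1/16 (half first cousins share one grandparent — one path of length 4: r = (1/2)^4 = 1/16).
r to a great-grandoffspring = 1/8 (three parent–offspring links: r = (1/2)^3 = 1/8).
r to a full sibling = 1/2 (full sibs share both parents — two paths of length 2: r = 2·(1/2)^2 = 1/2).
Summing one r·B term per recipient: 3·0.25·0.358 + 2·0.0625·0.443 + 2·0.125·0.199 + 3·0.5·0.45 = 1.048625.

1.048625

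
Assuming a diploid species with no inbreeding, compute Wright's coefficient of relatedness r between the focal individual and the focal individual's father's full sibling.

Each parent–offspring link contributes a factor of 1/2, and independent paths through distinct common ancestors add.
Full aunt/uncle↔niece/nephew: two paths of length 3 through the shared grandparent pair: r = 2·(1/2)^3 = 1/4.

0.25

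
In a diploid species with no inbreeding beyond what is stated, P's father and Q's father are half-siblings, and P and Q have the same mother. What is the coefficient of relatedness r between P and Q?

With two independent routes of shared ancestry, r is the sum of the two contributions.
P and Q are related in two ways: half first cousins through their fathers (r = 1/16) and half-sibs through their shared mother (r = 1/4).
r = 1/16 + 1/4 = 0.3125.

0.3125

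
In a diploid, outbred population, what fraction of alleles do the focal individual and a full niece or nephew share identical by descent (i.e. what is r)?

0.25

Full aunt/uncle↔niece/nephew: two paths of length 3 through the shared grandparent pair: r = 2·(1/2)^3 = 1/4.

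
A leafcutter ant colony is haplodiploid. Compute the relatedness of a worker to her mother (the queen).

One meiotic link between diploid queen and diploid daughter: r = 1/2.

0.5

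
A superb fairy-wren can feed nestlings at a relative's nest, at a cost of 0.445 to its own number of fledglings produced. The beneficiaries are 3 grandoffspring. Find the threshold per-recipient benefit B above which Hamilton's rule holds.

r to a grandoffspring = 1/4 (two parent–offspring links: r = (1/2)^2 = 1/4).
Hamilton's rule with n recipients of equal r: n·r·B > C, so B > C/(n·r) = 0.445/(3·0.25) = 0.5933.

0.5933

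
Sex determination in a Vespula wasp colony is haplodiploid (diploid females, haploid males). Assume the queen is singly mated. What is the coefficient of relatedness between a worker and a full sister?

0.75

Haplodiploid full sisters inherit their father's entire haploid genome identically (contributing 1/2) and on average half of their mother's contribution (1/2 · 1/2 = 1/4); r = 1/2 + 1/4 = 3/4.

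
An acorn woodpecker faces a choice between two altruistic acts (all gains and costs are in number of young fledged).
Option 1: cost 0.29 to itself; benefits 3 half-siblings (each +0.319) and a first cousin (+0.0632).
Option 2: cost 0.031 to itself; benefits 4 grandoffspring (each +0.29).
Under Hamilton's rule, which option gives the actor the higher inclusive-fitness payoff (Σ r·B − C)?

Option 2

Option 1: r to a half-sibling = 0.25.
Option 1: r to a first cousin = 0.125.
Option 1: Σ r·B − C = (3·0.25·0.319 + 1·0.125·0.0632) − 0.29 = -0.04285.
Option 2: r to a grandoffspring = 0.25.
Option 2: Σ r·B − C = (4·0.25·0.29) − 0.031 = 0.259.
Option 2 has the higher net inclusive-fitness payoff.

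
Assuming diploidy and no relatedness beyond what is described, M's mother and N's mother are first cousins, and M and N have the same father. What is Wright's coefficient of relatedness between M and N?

Relatedness sums over independent paths through distinct common ancestors.
M and N are related in two ways: second cousins through their mothers (r = 1/32) and half-sibs through their shared father (r = 1/4).
r = 1/32 + 1/4 = 9/32 = 0.28125.

0.28125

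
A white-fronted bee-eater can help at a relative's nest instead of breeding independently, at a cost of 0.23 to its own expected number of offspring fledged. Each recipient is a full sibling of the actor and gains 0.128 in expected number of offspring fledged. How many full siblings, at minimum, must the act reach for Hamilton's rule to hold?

4

r to a full sibling = 1/2 (full sibs share both parents — two paths of length 2: r = 2·(1/2)^2 = 1/2).
Hamilton's rule: n·r·B > C  ⇒  n > C/(r·B) = 0.23/(0.5·0.128) = 3.594.
The smallest integer exceeding 3.594 is 4.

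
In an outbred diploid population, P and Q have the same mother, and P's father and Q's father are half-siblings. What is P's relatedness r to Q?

Relatedness sums over independent paths through distinct common ancestors.
P and Q are related in two ways: half-sibs through their shared mother (r = 1/4) and half first cousins through their fathers (r = 1/16).
r = 1/4 + 1/16 = 5/16 = 0.3125.

0.3125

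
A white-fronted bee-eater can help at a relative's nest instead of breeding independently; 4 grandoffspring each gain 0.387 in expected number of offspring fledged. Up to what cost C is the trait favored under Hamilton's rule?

r to a grandoffspring = 1/4 (two parent–offspring links: r = (1/2)^2 = 1/4).
Hamilton's rule: n·r·B > C, so the trait is favored while C < n·r·B = 4·0.25·0.387 = 0.387.

0.387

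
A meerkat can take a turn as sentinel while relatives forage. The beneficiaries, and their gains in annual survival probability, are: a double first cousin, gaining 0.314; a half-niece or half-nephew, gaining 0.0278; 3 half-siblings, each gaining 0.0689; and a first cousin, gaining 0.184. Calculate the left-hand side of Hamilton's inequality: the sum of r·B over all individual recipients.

r to a double first cousin = 1/4 (double first cousins share both grandparent pairs — four paths of length 4: r = 4·(1/2)^4 = 1/4).
r to a half-niece or half-nephew = 0.125 (half-aunt/uncle↔niece/nephew: one path of length 3: r = (1/2)^3 = 1/8).
r to a half-sibling = 1/4 (half-sibs share one parent — one path of length 2: r = (1/2)^2 = 1/4).
r to a first cousin = 0.125 (first cousins share one grandparent pair — two paths of length 4: r = 2·(1/2)^4 = 1/8).
Summing one r·B term per recipient: 1·0.25·0.314 + 1·0.125·0.0278 + 3·0.25·0.0689 + 1·0.125·0.184 = 0.15665.

0.15665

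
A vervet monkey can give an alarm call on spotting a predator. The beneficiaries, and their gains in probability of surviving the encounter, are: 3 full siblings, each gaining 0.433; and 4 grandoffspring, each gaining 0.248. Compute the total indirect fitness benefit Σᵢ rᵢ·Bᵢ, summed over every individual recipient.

r to a full sibling = 1/2 (full sibs share both parents — two paths of length 2: r = 2·(1/2)^2 = 1/2).
r to a grandoffspring = 0.25 (two parent–offspring links: r = (1/2)^2 = 1/4).
Summing one r·B term per recipient: 3·0.5·0.433 + 4·0.25·0.248 = 0.8975.

0.8975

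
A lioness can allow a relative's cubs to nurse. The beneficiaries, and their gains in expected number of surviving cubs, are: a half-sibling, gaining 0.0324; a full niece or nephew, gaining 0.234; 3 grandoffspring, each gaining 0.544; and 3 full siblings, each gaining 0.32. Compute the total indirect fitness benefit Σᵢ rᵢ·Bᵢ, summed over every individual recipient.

r to a half-sibling = 1/4 (half-sibs share one parent — one path of length 2: r = (1/2)^2 = 1/4).
r to a full niece or nephew = 1/4 (full aunt/uncle↔niece/nephew: two paths of length 3 through the shared grandparent pair: r = 2·(1/2)^3 = 1/4).
r to a grandoffspring = 1/4 (two parent–offspring links: r = (1/2)^2 = 1/4).
r to a full sibling = 0.5 (full sibs share both parents — two paths of length 2: r = 2·(1/2)^2 = 1/2).
Summing one r·B term per recipient: 1·0.25·0.0324 + 1·0.25·0.234 + 3·0.25·0.544 + 3·0.5·0.32 = 0.9546.

0.9546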